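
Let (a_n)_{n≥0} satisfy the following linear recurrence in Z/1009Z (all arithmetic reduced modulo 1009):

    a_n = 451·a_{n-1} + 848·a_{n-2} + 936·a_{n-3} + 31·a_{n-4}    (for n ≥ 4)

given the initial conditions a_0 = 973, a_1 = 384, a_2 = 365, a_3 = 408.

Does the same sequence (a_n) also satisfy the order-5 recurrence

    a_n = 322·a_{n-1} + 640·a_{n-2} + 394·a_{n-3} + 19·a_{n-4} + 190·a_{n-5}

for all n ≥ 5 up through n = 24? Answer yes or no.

Terms a_0..a_24: 973, 384, 365, 408, 240, 568, 286, 378, 607, 766, 977, 170, 325, 1000, 844, 398, 869, 583, 63, 495, 727, 325, 391, 525, 97
n=5: candidate gives 364, actual a_5 = 568 ✗

no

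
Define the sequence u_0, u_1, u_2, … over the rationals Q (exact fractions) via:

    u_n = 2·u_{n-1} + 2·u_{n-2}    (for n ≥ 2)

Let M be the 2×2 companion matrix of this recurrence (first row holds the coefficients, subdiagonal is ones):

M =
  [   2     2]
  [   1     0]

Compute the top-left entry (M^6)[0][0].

(M^6)[0][0] is the top entry after applying M 6 times to the unit state (1, 0). Equivalently it is h_{7} for the auxiliary sequence (h_n) obeying the same recurrence with h_1 = 1 and h_i = 0 for 0 ≤ i < 1:
h_2 = 2·1 + 2·0 = 2
h_3 = 2·2 + 2·1 = 6
h_4 = 2·6 + 2·2 = 16
h_5 = 2·16 + 2·6 = 44
h_6 = 2·44 + 2·16 = 120
h_7 = 2·120 + 2·44 = 328

328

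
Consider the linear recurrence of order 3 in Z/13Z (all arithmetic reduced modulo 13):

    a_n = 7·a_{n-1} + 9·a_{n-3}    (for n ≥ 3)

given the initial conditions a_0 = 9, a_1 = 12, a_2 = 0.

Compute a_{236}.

6

a_3 = 7·0 + 0·12 + 9·9 = 3
a_4 = 7·3 + 0·0 + 9·12 = 12
a_5 = 7·12 + 0·3 + 9·0 = 6
a_6 = 7·6 + 0·12 + 9·3 = 4
a_7 = 7·4 + 0·6 + 9·12 = 6
a_8 = 7·6 + 0·4 + 9·6 = 5
Continuing the recurrence:
  a_9 = 6;  a_10 = 5;  a_11 = 2;  a_12 = 3;  a_13 = 1;  a_14 = 12
  a_15 = 7;  a_16 = 6;  a_17 = 7;  a_18 = 8;  a_19 = 6;  a_20 = 1
  a_21 = 1;  a_22 = 9;  a_23 = 7;  a_24 = 6;  a_25 = 6;  a_26 = 1
  a_27 = 9;  a_28 = 0;  a_29 = 9;  a_30 = 1;  a_31 = 7;  a_32 = 0
  a_33 = 9;  a_34 = 9;  a_35 = 11;  a_36 = 2;  a_37 = 4;  a_38 = 10
  a_39 = 10;  a_40 = 2;  a_41 = 0;  a_42 = 12;  a_43 = 11;  a_44 = 12
  a_45 = 10;  a_46 = 0;  a_47 = 4;  a_48 = 1;  a_49 = 7;  a_50 = 7
  a_51 = 6;  a_52 = 1;  a_53 = 5;  a_54 = 11;  a_55 = 8;  a_56 = 10
  a_57 = 0;  a_58 = 7;  a_59 = 9;  a_60 = 11;  a_61 = 10;  a_62 = 8
  a_63 = 12;  a_64 = 5;  a_65 = 3;  a_66 = 12;  a_67 = 12;  a_68 = 7
  a_69 = 1;  a_70 = 11;  a_71 = 10;  a_72 = 1;  a_73 = 2;  a_74 = 0
  a_75 = 9;  a_76 = 3;  a_77 = 8;  a_78 = 7;  a_79 = 11;  a_80 = 6
  a_81 = 1;  a_82 = 2;  a_83 = 3;  a_84 = 4;  a_85 = 7;  a_86 = 11
  a_87 = 9;  a_88 = 9;  a_89 = 6;  a_90 = 6;  a_91 = 6;  a_92 = 5
  a_93 = 11;  a_94 = 1;  a_95 = 0;  a_96 = 8;  a_97 = 0;  a_98 = 0
  a_99 = 7;  a_100 = 10;  a_101 = 5;  a_102 = 7;  a_103 = 9;  a_104 = 4
  a_105 = 0;  a_106 = 3;  a_107 = 5;  a_108 = 9;  a_109 = 12;  a_110 = 12
  a_111 = 9;  a_112 = 2;  a_113 = 5;  a_114 = 12;  a_115 = 11;  a_116 = 5
  a_117 = 0;  a_118 = 8;  a_119 = 10;  a_120 = 5;  a_121 = 3;  a_122 = 7
  a_123 = 3;  a_124 = 9;  a_125 = 9;  a_126 = 12;  a_127 = 9;  a_128 = 1
  a_129 = 11;  a_130 = 2;  a_131 = 10;  a_132 = 0;  a_133 = 5;  a_134 = 8
  a_135 = 4;  a_136 = 8;  a_137 = 11;  a_138 = 9;  a_139 = 5;  a_140 = 4
  a_141 = 5;  a_142 = 2;  a_143 = 11;  a_144 = 5;  a_145 = 1;  a_146 = 2
  a_147 = 7;  a_148 = 6;  a_149 = 8;  a_150 = 2;  a_151 = 3;  a_152 = 2
  a_153 = 6;  a_154 = 4;  a_155 = 7;  a_156 = 12;  a_157 = 3;  a_158 = 6
  a_159 = 7;  a_160 = 11;  a_161 = 1;  a_162 = 5;  a_163 = 4;  a_164 = 11
  a_165 = 5;  a_166 = 6;  a_167 = 11;  a_168 = 5;  a_169 = 11;  a_170 = 7
  a_171 = 3;  a_172 = 3;  a_173 = 6;  a_174 = 4;  a_175 = 3;  a_176 = 10
  a_177 = 2;  a_178 = 2;  a_179 = 0;  a_180 = 5;  a_181 = 1;  a_182 = 7
  a_183 = 3;  a_184 = 4;  a_185 = 0;  a_186 = 1;  a_187 = 4;  a_188 = 2
  a_189 = 10;  a_190 = 2;  a_191 = 6;  a_192 = 2;  a_193 = 6;  a_194 = 5
  a_195 = 1;  a_196 = 9;  a_197 = 4;  a_198 = 11;  a_199 = 2;  a_200 = 11
  a_201 = 7;  a_202 = 2;  a_203 = 9;  a_204 = 9;  a_205 = 3;  a_206 = 11
  a_207 = 2;  a_208 = 2;  a_209 = 9;  a_210 = 3;  a_211 = 0;  a_212 = 3
  a_213 = 9;  a_214 = 11;  a_215 = 0;  a_216 = 3;  a_217 = 3;  a_218 = 8
  a_219 = 5;  a_220 = 10;  a_221 = 12;  a_222 = 12;  a_223 = 5;  a_224 = 0
  a_225 = 4;  a_226 = 8;  a_227 = 4;  a_228 = 12;  a_229 = 0;  a_230 = 10
  a_231 = 9;  a_232 = 11;  a_233 = 11;  a_234 = 2
a_235 = 7·2 + 0·11 + 9·11 = 9
a_236 = 7·9 + 0·2 + 9·11 = 6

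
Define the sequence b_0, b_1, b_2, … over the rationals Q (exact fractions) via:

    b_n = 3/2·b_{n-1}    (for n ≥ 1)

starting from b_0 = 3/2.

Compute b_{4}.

b_1 = 3/2·3/2 = 9/4
b_2 = 3/2·9/4 = 27/8
b_3 = 3/2·27/8 = 81/16
b_4 = 3/2·81/16 = 243/32

243/32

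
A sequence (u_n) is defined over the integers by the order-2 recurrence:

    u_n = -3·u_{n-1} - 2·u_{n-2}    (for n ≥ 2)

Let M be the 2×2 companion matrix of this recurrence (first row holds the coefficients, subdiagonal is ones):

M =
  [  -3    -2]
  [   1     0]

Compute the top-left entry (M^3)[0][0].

(M^3)[0][0] is the top entry after applying M 3 times to the unit state (1, 0). Equivalently it is h_{4} for the auxiliary sequence (h_n) obeying the same recurrence with h_1 = 1 and h_i = 0 for 0 ≤ i < 1:
h_2 = -3·1 + -2·0 = -3
h_3 = -3·-3 + -2·1 = 7
h_4 = -3·7 + -2·-3 = -15

-15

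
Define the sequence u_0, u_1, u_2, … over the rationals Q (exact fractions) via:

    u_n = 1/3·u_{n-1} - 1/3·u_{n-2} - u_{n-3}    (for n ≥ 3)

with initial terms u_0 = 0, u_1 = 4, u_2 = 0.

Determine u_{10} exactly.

-49360/6561

u_3 = 1/3·0 + -1/3·4 + -1·0 = -4/3
u_4 = 1/3·-4/3 + -1/3·0 + -1·4 = -40/9
u_5 = 1/3·-40/9 + -1/3·-4/3 + -1·0 = -28/27
u_6 = 1/3·-28/27 + -1/3·-40/9 + -1·-4/3 = 200/81
u_7 = 1/3·200/81 + -1/3·-28/27 + -1·-40/9 = 1364/243
u_8 = 1/3·1364/243 + -1/3·200/81 + -1·-28/27 = 1520/729
u_9 = 1/3·1520/729 + -1/3·1364/243 + -1·200/81 = -7972/2187
u_10 = 1/3·-7972/2187 + -1/3·1520/729 + -1·1364/243 = -49360/6561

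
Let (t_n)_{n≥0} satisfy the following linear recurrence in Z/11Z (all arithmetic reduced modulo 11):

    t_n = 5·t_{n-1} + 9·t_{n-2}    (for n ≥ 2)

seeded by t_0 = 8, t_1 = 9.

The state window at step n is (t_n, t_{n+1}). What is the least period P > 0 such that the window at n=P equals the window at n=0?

120

n=0: window = (8, 9)
n=1: window = (9, 7)
n=2: window = (7, 6)
n=3: window = (6, 5)
n=4: window = (5, 2)
n=5: window = (2, 0)
n=6: window = (0, 7)
n=7: window = (7, 2)
n=8: window = (2, 7)
n=9: window = (7, 9)
n=10: window = (9, 9)
n=11: window = (9, 5)
n=12: window = (5, 7)
n=13: window = (7, 3)
n=14: window = (3, 1)
n=15: window = (1, 10)
n=16: window = (10, 4)
n=17: window = (4, 0)
n=18: window = (0, 3)
n=19: window = (3, 4)
n=20: window = (4, 3)
n=21: window = (3, 7)
n=22: window = (7, 7)
n=23: window = (7, 10)
n=24: window = (10, 3)
n=25: window = (3, 6)
n=26: window = (6, 2)
n=27: window = (2, 9)
n=28: window = (9, 8)
n=29: window = (8, 0)
n=30: window = (0, 6)
n=31: window = (6, 8)
n=32: window = (8, 6)
n=33: window = (6, 3)
n=34: window = (3, 3)
n=35: window = (3, 9)
n=36: window = (9, 6)
n=37: window = (6, 1)
n=38: window = (1, 4)
n=39: window = (4, 7)
n=40: window = (7, 5)
…
n=118: window = (10, 10)
n=119: window = (10, 8)
n=120: window = (8, 9)
window at n=120 equals window at n=0 → period = 120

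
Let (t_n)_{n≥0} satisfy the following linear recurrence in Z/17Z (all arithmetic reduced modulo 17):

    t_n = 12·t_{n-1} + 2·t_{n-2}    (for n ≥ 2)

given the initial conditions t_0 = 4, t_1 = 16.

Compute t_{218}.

t_2 = 12·16 + 2·4 = 13
t_3 = 12·13 + 2·16 = 1
t_4 = 12·1 + 2·13 = 4
t_5 = 12·4 + 2·1 = 16
(t_4, t_5) = (4, 16) = (t_0, t_1), so the sequence has period 4.
218 ≡ 2 (mod 4), hence t_218 = t_2 = 13.

13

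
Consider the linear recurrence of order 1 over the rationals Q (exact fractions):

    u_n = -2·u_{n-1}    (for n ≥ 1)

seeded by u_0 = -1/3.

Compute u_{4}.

u_1 = -2·-1/3 = 2/3
u_2 = -2·2/3 = -4/3
u_3 = -2·-4/3 = 8/3
u_4 = -2·8/3 = -16/3

-16/3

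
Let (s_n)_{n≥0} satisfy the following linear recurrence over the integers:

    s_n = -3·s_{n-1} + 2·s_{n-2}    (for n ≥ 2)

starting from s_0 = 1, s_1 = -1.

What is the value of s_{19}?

s_2 = -3·-1 + 2·1 = 5
s_3 = -3·5 + 2·-1 = -17
s_4 = -3·-17 + 2·5 = 61
s_5 = -3·61 + 2·-17 = -217
s_6 = -3·-217 + 2·61 = 773
s_7 = -3·773 + 2·-217 = -2753
s_8 = -3·-2753 + 2·773 = 9805
s_9 = -3·9805 + 2·-2753 = -34921
s_10 = -3·-34921 + 2·9805 = 124373
s_11 = -3·124373 + 2·-34921 = -442961
s_12 = -3·-442961 + 2·124373 = 1577629
s_13 = -3·1577629 + 2·-442961 = -5618809
s_14 = -3·-5618809 + 2·1577629 = 20011685
s_15 = -3·20011685 + 2·-5618809 = -71272673
s_16 = -3·-71272673 + 2·20011685 = 253841389
s_17 = -3·253841389 + 2·-71272673 = -904069513
s_18 = -3·-904069513 + 2·253841389 = 3219891317
s_19 = -3·3219891317 + 2·-904069513 = -11467812977

-11467812977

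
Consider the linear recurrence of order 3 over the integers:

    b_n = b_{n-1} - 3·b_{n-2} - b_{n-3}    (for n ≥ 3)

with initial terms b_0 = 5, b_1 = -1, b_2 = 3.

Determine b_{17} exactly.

19855

b_3 = 1·3 + -3·-1 + -1·5 = 1
b_4 = 1·1 + -3·3 + -1·-1 = -7
b_5 = 1·-7 + -3·1 + -1·3 = -13
b_6 = 1·-13 + -3·-7 + -1·1 = 7
b_7 = 1·7 + -3·-13 + -1·-7 = 53
b_8 = 1·53 + -3·7 + -1·-13 = 45
b_9 = 1·45 + -3·53 + -1·7 = -121
b_10 = 1·-121 + -3·45 + -1·53 = -309
b_11 = 1·-309 + -3·-121 + -1·45 = 9
b_12 = 1·9 + -3·-309 + -1·-121 = 1057
b_13 = 1·1057 + -3·9 + -1·-309 = 1339
b_14 = 1·1339 + -3·1057 + -1·9 = -1841
b_15 = 1·-1841 + -3·1339 + -1·1057 = -6915
b_16 = 1·-6915 + -3·-1841 + -1·1339 = -2731
b_17 = 1·-2731 + -3·-6915 + -1·-1841 = 19855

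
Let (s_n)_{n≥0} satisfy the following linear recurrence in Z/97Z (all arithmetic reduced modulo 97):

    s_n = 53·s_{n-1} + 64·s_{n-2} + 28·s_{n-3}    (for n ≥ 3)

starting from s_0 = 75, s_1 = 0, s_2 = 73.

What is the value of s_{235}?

48

s_3 = 53·73 + 64·0 + 28·75 = 52
s_4 = 53·52 + 64·73 + 28·0 = 56
s_5 = 53·56 + 64·52 + 28·73 = 95
s_6 = 53·95 + 64·56 + 28·52 = 84
s_7 = 53·84 + 64·95 + 28·56 = 72
s_8 = 53·72 + 64·84 + 28·95 = 18
Continuing the recurrence:
  s_9 = 57;  s_10 = 78;  s_11 = 41;  s_12 = 31;  s_13 = 49;  s_14 = 6
  s_15 = 54;  s_16 = 59;  s_17 = 58;  s_18 = 20;  s_19 = 22;  s_20 = 93
  s_21 = 10;  s_22 = 17;  s_23 = 71;  s_24 = 87;  s_25 = 28;  s_26 = 19
  s_27 = 94;  s_28 = 95;  s_29 = 40;  s_30 = 65;  s_31 = 32;  s_32 = 89
  s_33 = 49;  s_34 = 71;  s_35 = 79;  s_36 = 15;  s_37 = 79;  s_38 = 84
  s_39 = 34;  s_40 = 78;  s_41 = 29;  s_42 = 12;  s_43 = 20;  s_44 = 21
  s_45 = 13;  s_46 = 71;  s_47 = 42;  s_48 = 53;  s_49 = 16;  s_50 = 81
  s_51 = 11;  s_52 = 7;  s_53 = 45;  s_54 = 37;  s_55 = 90;  s_56 = 56
  s_57 = 64;  s_58 = 87;  s_59 = 90;  s_60 = 5;  s_61 = 22;  s_62 = 29
  s_63 = 78;  s_64 = 10;  s_65 = 29;  s_66 = 93;  s_67 = 81;  s_68 = 96
  s_69 = 72;  s_70 = 6;  s_71 = 48;  s_72 = 94;  s_73 = 74;  s_74 = 30
  s_75 = 34;  s_76 = 71;  s_77 = 86;  s_78 = 63;  s_79 = 64;  s_80 = 35
  s_81 = 52;  s_82 = 95;  s_83 = 31;  s_84 = 61;  s_85 = 20;  s_86 = 12
  s_87 = 35;  s_88 = 79;  s_89 = 70;  s_90 = 46;  s_91 = 12;  s_92 = 11
  s_93 = 20;  s_94 = 63;  s_95 = 77;  s_96 = 40;  s_97 = 82;  s_98 = 41
  s_99 = 5;  s_100 = 44;  s_101 = 17;  s_102 = 74;  s_103 = 34;  s_104 = 30
  s_105 = 18;  s_106 = 43;  s_107 = 3;  s_108 = 20;  s_109 = 31;  s_110 = 0
  s_111 = 22;  s_112 = 94;  s_113 = 85;  s_114 = 79;  s_115 = 37;  s_116 = 85
  s_117 = 64;  s_118 = 71;  s_119 = 54;  s_120 = 80;  s_121 = 81;  s_122 = 61
  s_123 = 84;  s_124 = 51;  s_125 = 87;  s_126 = 42;  s_127 = 7;  s_128 = 63
  s_129 = 16;  s_130 = 32;  s_131 = 22;  s_132 = 73;  s_133 = 62;  s_134 = 38
  s_135 = 72;  s_136 = 30;  s_137 = 84;  s_138 = 46;  s_139 = 21;  s_140 = 7
  s_141 = 93;  s_142 = 48;  s_143 = 59;  s_144 = 73;  s_145 = 65;  s_146 = 69
  s_147 = 64;  s_148 = 25;  s_149 = 78;  s_150 = 57;  s_151 = 80;  s_152 = 81
  s_153 = 48;  s_154 = 74;  s_155 = 47;  s_156 = 35;  s_157 = 48;  s_158 = 86
  s_159 = 74;  s_160 = 3;  s_161 = 28;  s_162 = 62;  s_163 = 21;  s_164 = 45
  s_165 = 33;  s_166 = 76;  s_167 = 28;  s_168 = 94;  s_169 = 75;  s_170 = 8
  s_171 = 96;  s_172 = 37;  s_173 = 84;  s_174 = 2;  s_175 = 19;  s_176 = 92
  s_177 = 37;  s_178 = 39;  s_179 = 27;  s_180 = 16;  s_181 = 79;  s_182 = 50
  s_183 = 6;  s_184 = 7;  s_185 = 21;  s_186 = 80;  s_187 = 57;  s_188 = 96
  s_189 = 15;  s_190 = 96;  s_191 = 6;  s_192 = 92;  s_193 = 91;  s_194 = 15
  s_195 = 77;  s_196 = 23;  s_197 = 68;  s_198 = 54;  s_199 = 1;  s_200 = 78
  s_201 = 84;  s_202 = 63;  s_203 = 35;  s_204 = 91;  s_205 = 0;  s_206 = 14
  s_207 = 89;  s_208 = 84;  s_209 = 64;  s_210 = 8;  s_211 = 82;  s_212 = 54
  s_213 = 89;  s_214 = 90;  s_215 = 47;  s_216 = 73;  s_217 = 85;  s_218 = 17
  s_219 = 43;  s_220 = 24;  s_221 = 38;  s_222 = 1;  s_223 = 53;  s_224 = 57
  s_225 = 39;  s_226 = 21;  s_227 = 64;  s_228 = 8;  s_229 = 64;  s_230 = 70
  s_231 = 76;  s_232 = 18;  s_233 = 18
s_234 = 53·18 + 64·18 + 28·76 = 63
s_235 = 53·63 + 64·18 + 28·18 = 48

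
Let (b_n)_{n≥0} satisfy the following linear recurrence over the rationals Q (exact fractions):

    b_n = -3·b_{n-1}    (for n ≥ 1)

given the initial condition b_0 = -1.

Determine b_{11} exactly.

177147

b_1 = -3·-1 = 3
b_2 = -3·3 = -9
b_3 = -3·-9 = 27
b_4 = -3·27 = -81
b_5 = -3·-81 = 243
b_6 = -3·243 = -729
b_7 = -3·-729 = 2187
b_8 = -3·2187 = -6561
b_9 = -3·-6561 = 19683
b_10 = -3·19683 = -59049
b_11 = -3·-59049 = 177147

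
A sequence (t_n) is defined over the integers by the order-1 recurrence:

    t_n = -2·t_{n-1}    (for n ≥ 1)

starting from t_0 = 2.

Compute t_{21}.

t_1 = -2·2 = -4
t_2 = -2·-4 = 8
t_3 = -2·8 = -16
t_4 = -2·-16 = 32
t_5 = -2·32 = -64
t_6 = -2·-64 = 128
t_7 = -2·128 = -256
t_8 = -2·-256 = 512
t_9 = -2·512 = -1024
t_10 = -2·-1024 = 2048
t_11 = -2·2048 = -4096
t_12 = -2·-4096 = 8192
t_13 = -2·8192 = -16384
t_14 = -2·-16384 = 32768
t_15 = -2·32768 = -65536
t_16 = -2·-65536 = 131072
t_17 = -2·131072 = -262144
t_18 = -2·-262144 = 524288
t_19 = -2·524288 = -1048576
t_20 = -2·-1048576 = 2097152
t_21 = -2·2097152 = -4194304

-4194304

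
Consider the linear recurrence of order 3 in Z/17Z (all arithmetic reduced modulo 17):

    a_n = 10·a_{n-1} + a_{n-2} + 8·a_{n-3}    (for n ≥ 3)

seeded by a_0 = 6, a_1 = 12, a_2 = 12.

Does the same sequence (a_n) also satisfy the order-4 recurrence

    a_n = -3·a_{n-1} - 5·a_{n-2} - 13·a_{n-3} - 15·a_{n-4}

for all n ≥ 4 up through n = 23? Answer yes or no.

Terms a_0..a_23: 6, 12, 12, 10, 4, 10, 14, 12, 10, 3, 0, 15, 4, 4, 11, 10, 7, 15, 16, 10, 15, 16, 0, 0
n=4: candidate gives 4, actual a_4 = 4 ✓
n=5: candidate gives 10, actual a_5 = 10 ✓
n=6: candidate gives 14, actual a_6 = 14 ✓
n=7: candidate gives 12, actual a_7 = 12 ✓
n=8: candidate gives 10, actual a_8 = 10 ✓
n=9: candidate gives 3, actual a_9 = 3 ✓
n=10: candidate gives 0, actual a_10 = 0 ✓
n=11: candidate gives 15, actual a_11 = 15 ✓
n=12: candidate gives 4, actual a_12 = 4 ✓
n=13: candidate gives 4, actual a_13 = 4 ✓
n=14: candidate gives 11, actual a_14 = 11 ✓
n=15: candidate gives 10, actual a_15 = 10 ✓
n=16: candidate gives 7, actual a_16 = 7 ✓
n=17: candidate gives 15, actual a_17 = 15 ✓
n=18: candidate gives 16, actual a_18 = 16 ✓
n=19: candidate gives 10, actual a_19 = 10 ✓
n=20: candidate gives 15, actual a_20 = 15 ✓
n=21: candidate gives 16, actual a_21 = 16 ✓
n=22: candidate gives 0, actual a_22 = 0 ✓
n=23: candidate gives 0, actual a_23 = 0 ✓

yes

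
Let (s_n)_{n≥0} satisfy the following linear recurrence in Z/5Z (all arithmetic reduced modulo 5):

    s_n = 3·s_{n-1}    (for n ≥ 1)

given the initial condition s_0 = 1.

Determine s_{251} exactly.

s_1 = 3·1 = 3
s_2 = 3·3 = 4
s_3 = 3·4 = 2
s_4 = 3·2 = 1
(s_4) = (1) = (s_0), so the sequence has period 4.
251 ≡ 3 (mod 4), hence s_251 = s_3 = 2.

2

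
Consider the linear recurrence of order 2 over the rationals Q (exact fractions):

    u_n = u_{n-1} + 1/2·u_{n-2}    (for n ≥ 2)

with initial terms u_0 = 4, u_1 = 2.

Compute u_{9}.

u_2 = 1·2 + 1/2·4 = 4
u_3 = 1·4 + 1/2·2 = 5
u_4 = 1·5 + 1/2·4 = 7
u_5 = 1·7 + 1/2·5 = 19/2
u_6 = 1·19/2 + 1/2·7 = 13
u_7 = 1·13 + 1/2·19/2 = 71/4
u_8 = 1·71/4 + 1/2·13 = 97/4
u_9 = 1·97/4 + 1/2·71/4 = 265/8

265/8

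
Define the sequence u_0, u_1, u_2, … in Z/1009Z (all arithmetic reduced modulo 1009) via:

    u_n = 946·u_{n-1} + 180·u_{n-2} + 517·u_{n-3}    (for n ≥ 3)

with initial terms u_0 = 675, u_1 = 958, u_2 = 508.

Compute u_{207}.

894

u_3 = 946·508 + 180·958 + 517·675 = 46
u_4 = 946·46 + 180·508 + 517·958 = 626
u_5 = 946·626 + 180·46 + 517·508 = 417
u_6 = 946·417 + 180·626 + 517·46 = 210
u_7 = 946·210 + 180·417 + 517·626 = 34
u_8 = 946·34 + 180·210 + 517·417 = 6
Continuing the recurrence:
  u_9 = 295;  u_10 = 73;  u_11 = 144;  u_12 = 188;  u_13 = 358;  u_14 = 978
  u_15 = 131;  u_16 = 732;  u_17 = 788;  u_18 = 511;  u_19 = 744;  u_20 = 472
  u_21 = 86;  u_22 = 50;  u_23 = 68;  u_24 = 746;  u_25 = 173;  u_26 = 124
  u_27 = 365;  u_28 = 983;  u_29 = 276;  u_30 = 152;  u_31 = 428;  u_32 = 819
  u_33 = 100;  u_34 = 165;  u_35 = 185;  u_36 = 124;  u_37 = 812;  u_38 = 215
  u_39 = 977;  u_40 = 416;  u_41 = 485;  u_42 = 538;  u_43 = 84;  u_44 = 242
  u_45 = 545;  u_46 = 185;  u_47 = 678;  u_48 = 930;  u_49 = 682;  u_50 = 730
  u_51 = 612;  u_52 = 469;  u_53 = 946;  u_54 = 184;  u_55 = 588;  u_56 = 838
  u_57 = 860;  u_58 = 83;  u_59 = 624;  u_60 = 504;  u_61 = 381;  u_62 = 860
  u_63 = 520;  u_64 = 173;  u_65 = 623;  u_66 = 409;  u_67 = 248;  u_68 = 703
  u_69 = 923;  u_70 = 861;  u_71 = 109;  u_72 = 733;  u_73 = 852;  u_74 = 420
  u_75 = 352;  u_76 = 507;  u_77 = 345;  u_78 = 268;  u_79 = 599;  u_80 = 185
  u_81 = 633;  u_82 = 404;  u_83 = 495;  u_84 = 511;  u_85 = 408;  u_86 = 320
  u_87 = 641;  u_88 = 119;  u_89 = 893;  u_90 = 921;  u_91 = 782;  u_92 = 38
  u_93 = 42;  u_94 = 852;  u_95 = 773;  u_96 = 250;  u_97 = 852;  u_98 = 482
  u_99 = 1003;  u_100 = 924;  u_101 = 210;  u_102 = 656;  u_103 = 959;  u_104 = 757
  u_105 = 950;  u_106 = 110;  u_107 = 489;  u_108 = 868;  u_109 = 405;  u_110 = 118
  u_111 = 641;  u_112 = 550;  u_113 = 476;  u_114 = 845;  u_115 = 978;  u_116 = 581
  u_117 = 163;  u_118 = 591;  u_119 = 883;  u_120 = 825;  u_121 = 840;  u_122 = 168
  u_123 = 83;  u_124 = 196;  u_125 = 656;  u_126 = 539;  u_127 = 808;  u_128 = 839
  u_129 = 943;  u_130 = 811;  u_131 = 487;  u_132 = 457;  u_133 = 899;  u_134 = 936
  u_135 = 97;  u_136 = 563;  u_137 = 754;  u_138 = 60;  u_139 = 240;  u_140 = 60
  u_141 = 819;  u_142 = 545;  u_143 = 827;  u_144 = 237;  u_145 = 995;  u_146 = 907
  u_147 = 310;  u_148 = 277;  u_149 = 750;  u_150 = 431;  u_151 = 824;  u_152 = 737
  u_153 = 827;  u_154 = 49;  u_155 = 104;  u_156 = 1002;  u_157 = 98;  u_158 = 929
  u_159 = 899;  u_160 = 818;  u_161 = 314;  u_162 = 967;  u_163 = 779;  u_164 = 765
  u_165 = 690;  u_166 = 545;  u_167 = 41;  u_168 = 215;  u_169 = 143;  u_170 = 438
  u_171 = 329;  u_172 = 874;  u_173 = 552;  u_174 = 27;  u_175 = 621;  u_176 = 889
  u_177 = 111;  u_178 = 863;  u_179 = 435;  u_180 = 675;  u_181 = 653;  u_182 = 538
  u_183 = 769;  u_184 = 556;  u_185 = 136;  u_186 = 729;  u_187 = 638;  u_188 = 907
  u_189 = 722;  u_190 = 633;  u_191 = 14;  u_192 = 1003;  u_193 = 216;  u_194 = 622
  u_195 = 628;  u_196 = 430;  u_197 = 897;  u_198 = 487;  u_199 = 948;  u_200 = 302
  u_201 = 802;  u_202 = 549;  u_203 = 540;  u_204 = 159;  u_205 = 713
u_206 = 946·713 + 180·159 + 517·540 = 541
u_207 = 946·541 + 180·713 + 517·159 = 894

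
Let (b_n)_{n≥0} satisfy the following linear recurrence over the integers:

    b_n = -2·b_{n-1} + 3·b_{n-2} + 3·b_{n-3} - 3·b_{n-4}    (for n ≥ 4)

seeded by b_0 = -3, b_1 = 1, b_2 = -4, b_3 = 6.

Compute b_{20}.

-24018360

b_4 = -2·6 + 3·-4 + 3·1 + -3·-3 = -12
b_5 = -2·-12 + 3·6 + 3·-4 + -3·1 = 27
b_6 = -2·27 + 3·-12 + 3·6 + -3·-4 = -60
b_7 = -2·-60 + 3·27 + 3·-12 + -3·6 = 147
b_8 = -2·147 + 3·-60 + 3·27 + -3·-12 = -357
b_9 = -2·-357 + 3·147 + 3·-60 + -3·27 = 894
b_10 = -2·894 + 3·-357 + 3·147 + -3·-60 = -2238
b_11 = -2·-2238 + 3·894 + 3·-357 + -3·147 = 5646
b_12 = -2·5646 + 3·-2238 + 3·894 + -3·-357 = -14253
b_13 = -2·-14253 + 3·5646 + 3·-2238 + -3·894 = 36048
b_14 = -2·36048 + 3·-14253 + 3·5646 + -3·-2238 = -91203
b_15 = -2·-91203 + 3·36048 + 3·-14253 + -3·5646 = 230853
b_16 = -2·230853 + 3·-91203 + 3·36048 + -3·-14253 = -584412
b_17 = -2·-584412 + 3·230853 + 3·-91203 + -3·36048 = 1479630
b_18 = -2·1479630 + 3·-584412 + 3·230853 + -3·-91203 = -3746328
b_19 = -2·-3746328 + 3·1479630 + 3·-584412 + -3·230853 = 9485751
b_20 = -2·9485751 + 3·-3746328 + 3·1479630 + -3·-584412 = -24018360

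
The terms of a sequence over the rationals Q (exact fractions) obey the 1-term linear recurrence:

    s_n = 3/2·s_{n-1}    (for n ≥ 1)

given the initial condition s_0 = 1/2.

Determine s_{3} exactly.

27/16

s_1 = 3/2·1/2 = 3/4
s_2 = 3/2·3/4 = 9/8
s_3 = 3/2·9/8 = 27/16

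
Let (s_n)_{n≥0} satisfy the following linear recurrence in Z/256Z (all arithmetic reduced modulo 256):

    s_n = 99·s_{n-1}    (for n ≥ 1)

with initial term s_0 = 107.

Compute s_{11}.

73

s_1 = 99·107 = 97
s_2 = 99·97 = 131
s_3 = 99·131 = 169
s_4 = 99·169 = 91
s_5 = 99·91 = 49
s_6 = 99·49 = 243
s_7 = 99·243 = 249
s_8 = 99·249 = 75
s_9 = 99·75 = 1
s_10 = 99·1 = 99
s_11 = 99·99 = 73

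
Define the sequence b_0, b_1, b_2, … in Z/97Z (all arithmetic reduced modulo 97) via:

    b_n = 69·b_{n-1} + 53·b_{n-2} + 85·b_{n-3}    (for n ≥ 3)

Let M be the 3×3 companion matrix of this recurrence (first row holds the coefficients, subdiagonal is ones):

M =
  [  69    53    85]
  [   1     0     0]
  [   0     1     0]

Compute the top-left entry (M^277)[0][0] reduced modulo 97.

93

(M^277)[0][0] is the top entry after applying M 277 times to the unit state (1, 0, 0). Equivalently it is h_{279} for the auxiliary sequence (h_n) obeying the same recurrence with h_2 = 1 and h_i = 0 for 0 ≤ i < 2:
h_3 = 69·1 + 53·0 + 85·0 = 69
h_4 = 69·69 + 53·1 + 85·0 = 61
h_5 = 69·61 + 53·69 + 85·1 = 94
h_6 = 69·94 + 53·61 + 85·69 = 64
h_7 = 69·64 + 53·94 + 85·61 = 33
h_8 = 69·33 + 53·64 + 85·94 = 79
Continuing the recurrence:
  h_9 = 30;  h_10 = 41;  h_11 = 76;  h_12 = 73;  h_13 = 37;  h_14 = 78
  h_15 = 65;  h_16 = 27;  h_17 = 7;  h_18 = 67;  h_19 = 14;  h_20 = 68
  h_21 = 71;  h_22 = 90;  h_23 = 39;  h_24 = 13;  h_25 = 41;  h_26 = 43
  h_27 = 37;  h_28 = 72;  h_29 = 11;  h_30 = 57;  h_31 = 63;  h_32 = 58
  h_33 = 61;  h_34 = 28;  h_35 = 7;  h_36 = 71;  h_37 = 84;  h_38 = 66
  h_39 = 6;  h_40 = 91;  h_41 = 82;  h_42 = 30;  h_43 = 86;  h_44 = 41
  h_45 = 43;  h_46 = 34;  h_47 = 59;  h_48 = 22;  h_49 = 66;  h_50 = 65
  h_51 = 56;  h_52 = 18;  h_53 = 35;  h_54 = 78;  h_55 = 37;  h_56 = 59
  h_57 = 52;  h_58 = 63;  h_59 = 90;  h_60 = 1;  h_61 = 9;  h_62 = 79
  h_63 = 96;  h_64 = 33;  h_65 = 15;  h_66 = 80;  h_67 = 2;  h_68 = 27
  h_69 = 39;  h_70 = 24;  h_71 = 4;  h_72 = 13;  h_73 = 45;  h_74 = 60
  h_75 = 64;  h_76 = 72;  h_77 = 74;  h_78 = 6;  h_79 = 77;  h_80 = 87
  h_81 = 21;  h_82 = 92;  h_83 = 15;  h_84 = 33;  h_85 = 28;  h_86 = 9
  h_87 = 60;  h_88 = 13;  h_89 = 89;  h_90 = 96;  h_91 = 30;  h_92 = 76
  h_93 = 56;  h_94 = 63;  h_95 = 1;  h_96 = 20;  h_97 = 95;  h_98 = 37
  h_99 = 73;  h_100 = 38;  h_101 = 33;  h_102 = 20;  h_103 = 54;  h_104 = 25
  h_105 = 79;  h_106 = 17;  h_107 = 16;  h_108 = 87;  h_109 = 51;  h_110 = 81
  h_111 = 70;  h_112 = 72;  h_113 = 43;  h_114 = 26;  h_115 = 8;  h_116 = 56
  h_117 = 96;  h_118 = 87;  h_119 = 40;  h_120 = 11;  h_121 = 89;  h_122 = 36
  h_123 = 85;  h_124 = 12;  h_125 = 51;  h_126 = 31;  h_127 = 42;  h_128 = 49
  h_129 = 94;  h_130 = 43;  h_131 = 86;  h_132 = 4;  h_133 = 50;  h_134 = 11
  h_135 = 63;  h_136 = 62;  h_137 = 16;  h_138 = 45;  h_139 = 8;  h_140 = 29
  h_141 = 42;  h_142 = 71;  h_143 = 84;  h_144 = 34;  h_145 = 29;  h_146 = 79
  h_147 = 81;  h_148 = 19;  h_149 = 0;  h_150 = 35;  h_151 = 53;  h_152 = 80
  h_153 = 52;  h_154 = 14;  h_155 = 46;  h_156 = 91;  h_157 = 13;  h_158 = 27
  h_159 = 5;  h_160 = 68;  h_161 = 74;  h_162 = 17;  h_163 = 11;  h_164 = 93
  h_165 = 6;  h_166 = 70;  h_167 = 55;  h_168 = 61;  h_169 = 76;  h_170 = 57
  h_171 = 51;  h_172 = 2;  h_173 = 23;  h_174 = 14;  h_175 = 27;  h_176 = 1
  h_177 = 71;  h_178 = 69;  h_179 = 73;  h_180 = 82;  h_181 = 66;  h_182 = 70
  h_183 = 69;  h_184 = 16;  h_185 = 41;  h_186 = 36;  h_187 = 3;  h_188 = 71
  h_189 = 67;  h_190 = 8;  h_191 = 50;  h_192 = 63;  h_193 = 14;  h_194 = 19
  h_195 = 36;  h_196 = 25;  h_197 = 10;  h_198 = 31;  h_199 = 41;  h_200 = 84
  h_201 = 31;  h_202 = 85;  h_203 = 1;  h_204 = 31;  h_205 = 8;  h_206 = 49
  h_207 = 38;  h_208 = 79;  h_209 = 87;  h_210 = 34;  h_211 = 92;  h_212 = 25
  h_213 = 82;  h_214 = 59;  h_215 = 66;  h_216 = 4;  h_217 = 59;  h_218 = 96
  h_219 = 3;  h_220 = 28;  h_221 = 66;  h_222 = 85;  h_223 = 6;  h_224 = 53
  h_225 = 45;  h_226 = 22;  h_227 = 66;  h_228 = 39;  h_229 = 8;  h_230 = 81
  h_231 = 16;  h_232 = 63;  h_233 = 52;  h_234 = 42;  h_235 = 48;  h_236 = 64
  h_237 = 54;  h_238 = 43;  h_239 = 17;  h_240 = 88;  h_241 = 55;  h_242 = 10
  h_243 = 27;  h_244 = 84;  h_245 = 26;  h_246 = 5;  h_247 = 36;  h_248 = 12
  h_249 = 57;  h_250 = 63;  h_251 = 46;  h_252 = 9;  h_253 = 72;  h_254 = 43
  h_255 = 79;  h_256 = 76;  h_257 = 88;  h_258 = 34;  h_259 = 84;  h_260 = 43
  h_261 = 27;  h_262 = 30;  h_263 = 75;  h_264 = 39;  h_265 = 1;  h_266 = 72
  h_267 = 91;  h_268 = 92;  h_269 = 25;  h_270 = 77;  h_271 = 5;  h_272 = 52
  h_273 = 19;  h_274 = 30;  h_275 = 28;  h_276 = 93;  h_277 = 72
h_278 = 69·72 + 53·93 + 85·28 = 55
h_279 = 69·55 + 53·72 + 85·93 = 93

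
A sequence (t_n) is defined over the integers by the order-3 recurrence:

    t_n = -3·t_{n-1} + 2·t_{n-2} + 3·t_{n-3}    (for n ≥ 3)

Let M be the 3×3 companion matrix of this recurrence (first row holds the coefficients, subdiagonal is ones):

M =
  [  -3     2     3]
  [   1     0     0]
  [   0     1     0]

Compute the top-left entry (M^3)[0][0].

-36

(M^3)[0][0] is the top entry after applying M 3 times to the unit state (1, 0, 0). Equivalently it is h_{5} for the auxiliary sequence (h_n) obeying the same recurrence with h_2 = 1 and h_i = 0 for 0 ≤ i < 2:
h_3 = -3·1 + 2·0 + 3·0 = -3
h_4 = -3·-3 + 2·1 + 3·0 = 11
h_5 = -3·11 + 2·-3 + 3·1 = -36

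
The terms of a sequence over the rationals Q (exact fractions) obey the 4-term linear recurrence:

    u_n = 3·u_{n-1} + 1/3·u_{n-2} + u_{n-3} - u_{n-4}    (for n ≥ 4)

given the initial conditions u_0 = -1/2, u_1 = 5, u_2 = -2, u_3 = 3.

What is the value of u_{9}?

67039/18

u_4 = 3·3 + 1/3·-2 + 1·5 + -1·-1/2 = 83/6
u_5 = 3·83/6 + 1/3·3 + 1·-2 + -1·5 = 71/2
u_6 = 3·71/2 + 1/3·83/6 + 1·3 + -1·-2 = 1045/9
u_7 = 3·1045/9 + 1/3·71/2 + 1·83/6 + -1·3 = 371
u_8 = 3·371 + 1/3·1045/9 + 1·71/2 + -1·83/6 = 31681/27
u_9 = 3·31681/27 + 1/3·371 + 1·1045/9 + -1·71/2 = 67039/18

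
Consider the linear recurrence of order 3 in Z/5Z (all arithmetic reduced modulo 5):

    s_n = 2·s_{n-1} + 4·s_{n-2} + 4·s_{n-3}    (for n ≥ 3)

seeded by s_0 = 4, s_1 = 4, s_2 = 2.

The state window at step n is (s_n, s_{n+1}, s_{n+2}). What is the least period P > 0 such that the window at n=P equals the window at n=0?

n=0: window = (4, 4, 2)
n=1: window = (4, 2, 1)
n=2: window = (2, 1, 1)
n=3: window = (1, 1, 4)
n=4: window = (1, 4, 1)
n=5: window = (4, 1, 2)
n=6: window = (1, 2, 4)
n=7: window = (2, 4, 0)
n=8: window = (4, 0, 4)
n=9: window = (0, 4, 4)
n=10: window = (4, 4, 4)
n=11: window = (4, 4, 0)
n=12: window = (4, 0, 2)
n=13: window = (0, 2, 0)
n=14: window = (2, 0, 3)
n=15: window = (0, 3, 4)
n=16: window = (3, 4, 0)
n=17: window = (4, 0, 3)
n=18: window = (0, 3, 2)
n=19: window = (3, 2, 1)
n=20: window = (2, 1, 2)
n=21: window = (1, 2, 1)
n=22: window = (2, 1, 4)
n=23: window = (1, 4, 0)
n=24: window = (4, 0, 0)
n=25: window = (0, 0, 1)
n=26: window = (0, 1, 2)
n=27: window = (1, 2, 3)
n=28: window = (2, 3, 3)
n=29: window = (3, 3, 1)
n=30: window = (3, 1, 1)
n=31: window = (1, 1, 3)
n=32: window = (1, 3, 4)
n=33: window = (3, 4, 4)
n=34: window = (4, 4, 1)
n=35: window = (4, 1, 4)
n=36: window = (1, 4, 3)
n=37: window = (4, 3, 1)
n=38: window = (3, 1, 0)
n=39: window = (1, 0, 1)
n=40: window = (0, 1, 1)
…
n=60: window = (2, 2, 4)
n=61: window = (2, 4, 4)
n=62: window = (4, 4, 2)
window at n=62 equals window at n=0 → period = 62

62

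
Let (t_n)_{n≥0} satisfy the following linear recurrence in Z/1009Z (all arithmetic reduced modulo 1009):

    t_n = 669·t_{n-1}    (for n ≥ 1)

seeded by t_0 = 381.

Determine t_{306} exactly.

820

t_1 = 669·381 = 621
t_2 = 669·621 = 750
t_3 = 669·750 = 277
t_4 = 669·277 = 666
t_5 = 669·666 = 585
t_6 = 669·585 = 882
Continuing the recurrence:
  t_7 = 802;  t_8 = 759;  t_9 = 244;  t_10 = 787;  t_11 = 814;  t_12 = 715
  t_13 = 69;  t_14 = 756;  t_15 = 255;  t_16 = 74;  t_17 = 65;  t_18 = 98
  t_19 = 986;  t_20 = 757;  t_21 = 924;  t_22 = 648;  t_23 = 651;  t_24 = 640
  t_25 = 344;  t_26 = 84;  t_27 = 701;  t_28 = 793;  t_29 = 792;  t_30 = 123
  t_31 = 558;  t_32 = 981;  t_33 = 439;  t_34 = 72;  t_35 = 745;  t_36 = 968
  t_37 = 823;  t_38 = 682;  t_39 = 190;  t_40 = 985;  t_41 = 88;  t_42 = 350
  t_43 = 62;  t_44 = 109;  t_45 = 273;  t_46 = 8;  t_47 = 307;  t_48 = 556
  t_49 = 652;  t_50 = 300;  t_51 = 918;  t_52 = 670;  t_53 = 234;  t_54 = 151
  t_55 = 119;  t_56 = 909;  t_57 = 703;  t_58 = 113;  t_59 = 931;  t_60 = 286
  t_61 = 633;  t_62 = 706;  t_63 = 102;  t_64 = 635;  t_65 = 26;  t_66 = 241
  t_67 = 798;  t_68 = 101;  t_69 = 975;  t_70 = 461;  t_71 = 664;  t_72 = 256
  t_73 = 743;  t_74 = 639;  t_75 = 684;  t_76 = 519;  t_77 = 115;  t_78 = 251
  t_79 = 425;  t_80 = 796;  t_81 = 781;  t_82 = 836;  t_83 = 298;  t_84 = 589
  t_85 = 531;  t_86 = 71;  t_87 = 76;  t_88 = 394;  t_89 = 237;  t_90 = 140
  t_91 = 832;  t_92 = 649;  t_93 = 311;  t_94 = 205;  t_95 = 930;  t_96 = 626
  t_97 = 59;  t_98 = 120;  t_99 = 569;  t_100 = 268;  t_101 = 699;  t_102 = 464
  t_103 = 653;  t_104 = 969;  t_105 = 483;  t_106 = 247;  t_107 = 776;  t_108 = 518
  t_109 = 455;  t_110 = 686;  t_111 = 848;  t_112 = 254;  t_113 = 414;  t_114 = 500
  t_115 = 521;  t_116 = 444;  t_117 = 390;  t_118 = 588;  t_119 = 871;  t_120 = 506
  t_121 = 499;  t_122 = 861;  t_123 = 879;  t_124 = 813;  t_125 = 46;  t_126 = 504
  t_127 = 170;  t_128 = 722;  t_129 = 716;  t_130 = 738;  t_131 = 321;  t_132 = 841
  t_133 = 616;  t_134 = 432;  t_135 = 434;  t_136 = 763;  t_137 = 902;  t_138 = 56
  t_139 = 131;  t_140 = 865;  t_141 = 528;  t_142 = 82;  t_143 = 372;  t_144 = 654
  t_145 = 629;  t_146 = 48;  t_147 = 833;  t_148 = 309;  t_149 = 885;  t_150 = 791
  t_151 = 463;  t_152 = 993;  t_153 = 395;  t_154 = 906;  t_155 = 714;  t_156 = 409
  t_157 = 182;  t_158 = 678;  t_159 = 541;  t_160 = 707;  t_161 = 771;  t_162 = 200
  t_163 = 612;  t_164 = 783;  t_165 = 156;  t_166 = 437;  t_167 = 752;  t_168 = 606
  t_169 = 805;  t_170 = 748;  t_171 = 957;  t_172 = 527;  t_173 = 422;  t_174 = 807
  t_175 = 68;  t_176 = 87;  t_177 = 690;  t_178 = 497;  t_179 = 532;  t_180 = 740
  t_181 = 650;  t_182 = 980;  t_183 = 779;  t_184 = 507;  t_185 = 159;  t_186 = 426
  t_187 = 456;  t_188 = 346;  t_189 = 413;  t_190 = 840;  t_191 = 956;  t_192 = 867
  t_193 = 857;  t_194 = 221;  t_195 = 535;  t_196 = 729;  t_197 = 354;  t_198 = 720
  t_199 = 387;  t_200 = 599;  t_201 = 158;  t_202 = 766;  t_203 = 891;  t_204 = 769
  t_205 = 880;  t_206 = 473;  t_207 = 620;  t_208 = 81;  t_209 = 712;  t_210 = 80
  t_211 = 43;  t_212 = 515;  t_213 = 466;  t_214 = 982;  t_215 = 99;  t_216 = 646
  t_217 = 322;  t_218 = 501;  t_219 = 181;  t_220 = 9;  t_221 = 976;  t_222 = 121
  t_223 = 229;  t_224 = 842;  t_225 = 276;  t_226 = 1006;  t_227 = 11;  t_228 = 296
  t_229 = 260;  t_230 = 392;  t_231 = 917;  t_232 = 1;  t_233 = 669;  t_234 = 574
  t_235 = 586;  t_236 = 542;  t_237 = 367;  t_238 = 336;  t_239 = 786;  t_240 = 145
  t_241 = 141;  t_242 = 492;  t_243 = 214;  t_244 = 897;  t_245 = 747;  t_246 = 288
  t_247 = 962;  t_248 = 845;  t_249 = 265;  t_250 = 710;  t_251 = 760;  t_252 = 913
  t_253 = 352;  t_254 = 391;  t_255 = 248;  t_256 = 436;  t_257 = 83;  t_258 = 32
  t_259 = 219;  t_260 = 206;  t_261 = 590;  t_262 = 191;  t_263 = 645;  t_264 = 662
  t_265 = 936;  t_266 = 604;  t_267 = 476;  t_268 = 609;  t_269 = 794;  t_270 = 452
  t_271 = 697;  t_272 = 135;  t_273 = 514;  t_274 = 806;  t_275 = 408;  t_276 = 522
  t_277 = 104;  t_278 = 964;  t_279 = 165;  t_280 = 404;  t_281 = 873;  t_282 = 835
  t_283 = 638;  t_284 = 15;  t_285 = 954;  t_286 = 538;  t_287 = 718;  t_288 = 58
  t_289 = 460;  t_290 = 1004;  t_291 = 691;  t_292 = 157;  t_293 = 97;  t_294 = 317
  t_295 = 183;  t_296 = 338;  t_297 = 106;  t_298 = 284;  t_299 = 304;  t_300 = 567
  t_301 = 948;  t_302 = 560;  t_303 = 301;  t_304 = 578
t_305 = 669·578 = 235
t_306 = 669·235 = 820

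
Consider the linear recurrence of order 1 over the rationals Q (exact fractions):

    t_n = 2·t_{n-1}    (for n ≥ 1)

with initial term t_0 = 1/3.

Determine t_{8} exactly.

t_1 = 2·1/3 = 2/3
t_2 = 2·2/3 = 4/3
t_3 = 2·4/3 = 8/3
t_4 = 2·8/3 = 16/3
t_5 = 2·16/3 = 32/3
t_6 = 2·32/3 = 64/3
t_7 = 2·64/3 = 128/3
t_8 = 2·128/3 = 256/3

256/3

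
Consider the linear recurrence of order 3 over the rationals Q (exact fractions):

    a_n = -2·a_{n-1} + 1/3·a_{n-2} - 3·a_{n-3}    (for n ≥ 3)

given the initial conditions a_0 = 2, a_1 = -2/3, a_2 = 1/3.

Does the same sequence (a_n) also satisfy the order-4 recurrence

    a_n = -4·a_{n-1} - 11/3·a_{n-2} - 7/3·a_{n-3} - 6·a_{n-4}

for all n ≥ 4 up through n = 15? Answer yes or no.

Terms a_0..a_15: 2, -2/3, 1/3, -62/9, 143/9, -947/27, 865/9, -20378/81, 51874/81, -401687/243, 1038650/243, -8034185/729, 767489/27, -160410953/2187, 413851774/2187, -3203021078/6561
n=4: candidate gives 143/9, actual a_4 = 143/9 ✓
n=5: candidate gives -947/27, actual a_5 = -947/27 ✓
n=6: candidate gives 865/9, actual a_6 = 865/9 ✓
n=7: candidate gives -20378/81, actual a_7 = -20378/81 ✓
n=8: candidate gives 51874/81, actual a_8 = 51874/81 ✓
n=9: candidate gives -401687/243, actual a_9 = -401687/243 ✓
n=10: candidate gives 1038650/243, actual a_10 = 1038650/243 ✓
n=11: candidate gives -8034185/729, actual a_11 = -8034185/729 ✓
n=12: candidate gives 767489/27, actual a_12 = 767489/27 ✓
n=13: candidate gives -160410953/2187, actual a_13 = -160410953/2187 ✓
n=14: candidate gives 413851774/2187, actual a_14 = 413851774/2187 ✓
n=15: candidate gives -3203021078/6561, actual a_15 = -3203021078/6561 ✓

yes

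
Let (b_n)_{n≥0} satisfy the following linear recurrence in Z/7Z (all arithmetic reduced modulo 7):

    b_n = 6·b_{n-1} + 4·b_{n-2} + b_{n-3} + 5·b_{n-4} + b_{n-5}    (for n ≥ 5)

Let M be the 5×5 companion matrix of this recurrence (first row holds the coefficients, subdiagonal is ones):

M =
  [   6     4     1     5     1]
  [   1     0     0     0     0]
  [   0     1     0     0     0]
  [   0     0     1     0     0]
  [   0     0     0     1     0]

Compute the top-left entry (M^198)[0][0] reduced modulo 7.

0

(M^198)[0][0] is the top entry after applying M 198 times to the unit state (1, 0, 0, 0, 0). Equivalently it is h_{202} for the auxiliary sequence (h_n) obeying the same recurrence with h_4 = 1 and h_i = 0 for 0 ≤ i < 4:
h_5 = 6·1 + 4·0 + 1·0 + 5·0 + 1·0 = 6
h_6 = 6·6 + 4·1 + 1·0 + 5·0 + 1·0 = 5
h_7 = 6·5 + 4·6 + 1·1 + 5·0 + 1·0 = 6
h_8 = 6·6 + 4·5 + 1·6 + 5·1 + 1·0 = 4
h_9 = 6·4 + 4·6 + 1·5 + 5·6 + 1·1 = 0
h_10 = 6·0 + 4·4 + 1·6 + 5·5 + 1·6 = 4
h_11 = 6·4 + 4·0 + 1·4 + 5·6 + 1·5 = 0
h_12 = 6·0 + 4·4 + 1·0 + 5·4 + 1·6 = 0
h_13 = 6·0 + 4·0 + 1·4 + 5·0 + 1·4 = 1
h_14 = 6·1 + 4·0 + 1·0 + 5·4 + 1·0 = 5
h_15 = 6·5 + 4·1 + 1·0 + 5·0 + 1·4 = 3
h_16 = 6·3 + 4·5 + 1·1 + 5·0 + 1·0 = 4
h_17 = 6·4 + 4·3 + 1·5 + 5·1 + 1·0 = 4
h_18 = 6·4 + 4·4 + 1·3 + 5·5 + 1·1 = 6
h_19 = 6·6 + 4·4 + 1·4 + 5·3 + 1·5 = 6
h_20 = 6·6 + 4·6 + 1·4 + 5·4 + 1·3 = 3
h_21 = 6·3 + 4·6 + 1·6 + 5·4 + 1·4 = 2
h_22 = 6·2 + 4·3 + 1·6 + 5·6 + 1·4 = 1
h_23 = 6·1 + 4·2 + 1·3 + 5·6 + 1·6 = 4
h_24 = 6·4 + 4·1 + 1·2 + 5·3 + 1·6 = 2
h_25 = 6·2 + 4·4 + 1·1 + 5·2 + 1·3 = 0
h_26 = 6·0 + 4·2 + 1·4 + 5·1 + 1·2 = 5
h_27 = 6·5 + 4·0 + 1·2 + 5·4 + 1·1 = 4
h_28 = 6·4 + 4·5 + 1·0 + 5·2 + 1·4 = 2
h_29 = 6·2 + 4·4 + 1·5 + 5·0 + 1·2 = 0
h_30 = 6·0 + 4·2 + 1·4 + 5·5 + 1·0 = 2
h_31 = 6·2 + 4·0 + 1·2 + 5·4 + 1·5 = 4
h_32 = 6·4 + 4·2 + 1·0 + 5·2 + 1·4 = 4
h_33 = 6·4 + 4·4 + 1·2 + 5·0 + 1·2 = 2
h_34 = 6·2 + 4·4 + 1·4 + 5·2 + 1·0 = 0
h_35 = 6·0 + 4·2 + 1·4 + 5·4 + 1·2 = 6
h_36 = 6·6 + 4·0 + 1·2 + 5·4 + 1·4 = 6
h_37 = 6·6 + 4·6 + 1·0 + 5·2 + 1·4 = 4
h_38 = 6·4 + 4·6 + 1·6 + 5·0 + 1·2 = 0
h_39 = 6·0 + 4·4 + 1·6 + 5·6 + 1·0 = 3
h_40 = 6·3 + 4·0 + 1·4 + 5·6 + 1·6 = 2
h_41 = 6·2 + 4·3 + 1·0 + 5·4 + 1·6 = 1
h_42 = 6·1 + 4·2 + 1·3 + 5·0 + 1·4 = 0
h_43 = 6·0 + 4·1 + 1·2 + 5·3 + 1·0 = 0
h_44 = 6·0 + 4·0 + 1·1 + 5·2 + 1·3 = 0
h_45 = 6·0 + 4·0 + 1·0 + 5·1 + 1·2 = 0
h_46 = 6·0 + 4·0 + 1·0 + 5·0 + 1·1 = 1
(h_42, h_43, h_44, h_45, h_46) = (0, 0, 0, 0, 1) = (h_0, h_1, h_2, h_3, h_4), so the sequence has period 42.
202 ≡ 34 (mod 42), hence h_202 = h_34 = 0.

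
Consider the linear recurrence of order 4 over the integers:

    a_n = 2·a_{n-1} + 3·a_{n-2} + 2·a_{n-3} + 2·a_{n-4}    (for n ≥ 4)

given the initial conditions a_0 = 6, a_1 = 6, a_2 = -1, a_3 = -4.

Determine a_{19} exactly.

280269036

a_4 = 2·-4 + 3·-1 + 2·6 + 2·6 = 13
a_5 = 2·13 + 3·-4 + 2·-1 + 2·6 = 24
a_6 = 2·24 + 3·13 + 2·-4 + 2·-1 = 77
a_7 = 2·77 + 3·24 + 2·13 + 2·-4 = 244
a_8 = 2·244 + 3·77 + 2·24 + 2·13 = 793
a_9 = 2·793 + 3·244 + 2·77 + 2·24 = 2520
a_10 = 2·2520 + 3·793 + 2·244 + 2·77 = 8061
a_11 = 2·8061 + 3·2520 + 2·793 + 2·244 = 25756
a_12 = 2·25756 + 3·8061 + 2·2520 + 2·793 = 82321
a_13 = 2·82321 + 3·25756 + 2·8061 + 2·2520 = 263072
a_14 = 2·263072 + 3·82321 + 2·25756 + 2·8061 = 840741
a_15 = 2·840741 + 3·263072 + 2·82321 + 2·25756 = 2686852
a_16 = 2·2686852 + 3·840741 + 2·263072 + 2·82321 = 8586713
a_17 = 2·8586713 + 3·2686852 + 2·840741 + 2·263072 = 27441608
a_18 = 2·27441608 + 3·8586713 + 2·2686852 + 2·840741 = 87698541
a_19 = 2·87698541 + 3·27441608 + 2·8586713 + 2·2686852 = 280269036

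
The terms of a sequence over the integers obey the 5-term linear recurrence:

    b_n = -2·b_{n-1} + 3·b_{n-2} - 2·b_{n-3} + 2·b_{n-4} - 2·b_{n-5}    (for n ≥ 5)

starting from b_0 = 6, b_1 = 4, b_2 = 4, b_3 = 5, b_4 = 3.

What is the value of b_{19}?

b_5 = -2·3 + 3·5 + -2·4 + 2·4 + -2·6 = -3
b_6 = -2·-3 + 3·3 + -2·5 + 2·4 + -2·4 = 5
b_7 = -2·5 + 3·-3 + -2·3 + 2·5 + -2·4 = -23
b_8 = -2·-23 + 3·5 + -2·-3 + 2·3 + -2·5 = 63
b_9 = -2·63 + 3·-23 + -2·5 + 2·-3 + -2·3 = -217
b_10 = -2·-217 + 3·63 + -2·-23 + 2·5 + -2·-3 = 685
b_11 = -2·685 + 3·-217 + -2·63 + 2·-23 + -2·5 = -2203
b_12 = -2·-2203 + 3·685 + -2·-217 + 2·63 + -2·-23 = 7067
b_13 = -2·7067 + 3·-2203 + -2·685 + 2·-217 + -2·63 = -22673
b_14 = -2·-22673 + 3·7067 + -2·-2203 + 2·685 + -2·-217 = 72757
b_15 = -2·72757 + 3·-22673 + -2·7067 + 2·-2203 + -2·685 = -233443
b_16 = -2·-233443 + 3·72757 + -2·-22673 + 2·7067 + -2·-2203 = 749043
b_17 = -2·749043 + 3·-233443 + -2·72757 + 2·-22673 + -2·7067 = -2403409
b_18 = -2·-2403409 + 3·749043 + -2·-233443 + 2·72757 + -2·-22673 = 7711693
b_19 = -2·7711693 + 3·-2403409 + -2·749043 + 2·-233443 + -2·72757 = -24744099

-24744099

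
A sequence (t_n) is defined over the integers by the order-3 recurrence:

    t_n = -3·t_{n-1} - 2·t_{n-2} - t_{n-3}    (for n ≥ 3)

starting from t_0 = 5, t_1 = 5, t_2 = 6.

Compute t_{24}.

1677756705

t_3 = -3·6 + -2·5 + -1·5 = -33
t_4 = -3·-33 + -2·6 + -1·5 = 82
t_5 = -3·82 + -2·-33 + -1·6 = -186
t_6 = -3·-186 + -2·82 + -1·-33 = 427
t_7 = -3·427 + -2·-186 + -1·82 = -991
t_8 = -3·-991 + -2·427 + -1·-186 = 2305
t_9 = -3·2305 + -2·-991 + -1·427 = -5360
t_10 = -3·-5360 + -2·2305 + -1·-991 = 12461
t_11 = -3·12461 + -2·-5360 + -1·2305 = -28968
t_12 = -3·-28968 + -2·12461 + -1·-5360 = 67342
t_13 = -3·67342 + -2·-28968 + -1·12461 = -156551
t_14 = -3·-156551 + -2·67342 + -1·-28968 = 363937
t_15 = -3·363937 + -2·-156551 + -1·67342 = -846051
t_16 = -3·-846051 + -2·363937 + -1·-156551 = 1966830
t_17 = -3·1966830 + -2·-846051 + -1·363937 = -4572325
t_18 = -3·-4572325 + -2·1966830 + -1·-846051 = 10629366
t_19 = -3·10629366 + -2·-4572325 + -1·1966830 = -24710278
t_20 = -3·-24710278 + -2·10629366 + -1·-4572325 = 57444427
t_21 = -3·57444427 + -2·-24710278 + -1·10629366 = -133542091
t_22 = -3·-133542091 + -2·57444427 + -1·-24710278 = 310447697
t_23 = -3·310447697 + -2·-133542091 + -1·57444427 = -721703336
t_24 = -3·-721703336 + -2·310447697 + -1·-133542091 = 1677756705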